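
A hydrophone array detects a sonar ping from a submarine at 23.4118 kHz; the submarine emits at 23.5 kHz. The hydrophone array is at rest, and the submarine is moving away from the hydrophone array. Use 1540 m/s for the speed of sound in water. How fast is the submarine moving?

f' = f · v/(v + v_s) ⇒ v_s = v · |1 − f/f'|.
v_s = 1540 × |1 − 23.5/23.4118| = 1540 × 0.003767 ≈ 5.8 m/s.

5.8 m/s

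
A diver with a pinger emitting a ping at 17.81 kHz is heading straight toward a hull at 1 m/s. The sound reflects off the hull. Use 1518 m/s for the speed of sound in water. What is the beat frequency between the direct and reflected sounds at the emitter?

The hull receives the sound from a moving source: f₁ = f₀ · v/(v − v_e) = 17.81 × 1518/1517 ≈ 17.8217 kHz.
On the return leg the diver with a pinger is a moving observer: f₂ = f₁ · (v + v_e)/v = 17.8217 × 1519/1518 ≈ 17.8335 kHz.
Equivalently f₂ = f₀ · (v + v_e)/(v − v_e).
Beat against the emitted tone (with f₀ = 17810 Hz): |f₂ − f₀| = 2v_e·f₀/(v − v_e) = 2 × 1 × 17810/1517 ≈ 23.5 Hz.

23.5 Hz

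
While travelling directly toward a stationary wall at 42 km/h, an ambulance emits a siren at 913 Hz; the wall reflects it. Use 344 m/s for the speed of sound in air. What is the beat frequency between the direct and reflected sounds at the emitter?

64 Hz

42 km/h = 11.67 m/s.
The wall receives the sound from a moving source: f₁ = f₀ · v/(v − v_e) = 913 × 344/332.33 ≈ 945.1 Hz.
On the return leg the ambulance is a moving observer: f₂ = f₁ · (v + v_e)/v = 945.1 × 355.67/344 ≈ 977.1 Hz.
Beat against the emitted tone: |f₂ − f₀| = 2v_e·f₀/(v − v_e) = 2 × 11.67 × 913/332.33 ≈ 64 Hz.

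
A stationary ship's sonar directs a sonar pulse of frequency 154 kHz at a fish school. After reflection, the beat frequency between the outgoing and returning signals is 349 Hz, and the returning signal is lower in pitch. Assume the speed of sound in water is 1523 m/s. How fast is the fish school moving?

Double Doppler shift off a moving reflector: f₂ = f₀ · (v + u)/(v − u) (u > 0 toward emitter).
Returning signal is lower, so f₂ = f₀ − Δf = 154000 − 349 = 153651 Hz.
Rearranging, u = v · (f₂ − f₀)/(f₂ + f₀) = 1523 × -349/307651 ≈ -1.73 m/s.
So the fish school is moving at 1.73 m/s away from the emitter.

1.73 m/s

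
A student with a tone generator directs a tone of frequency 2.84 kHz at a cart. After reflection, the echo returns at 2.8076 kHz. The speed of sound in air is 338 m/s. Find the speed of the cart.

Double Doppler shift off a moving reflector: f₂ = f₀ · (v + u)/(v − u) (u > 0 toward emitter).
Rearranging, u = v · (f₂ − f₀)/(f₂ + f₀) = 338 × -0.0324/5.6476 ≈ -1.94 m/s.
So the cart is moving at 1.94 m/s away from the emitter.

1.94 m/s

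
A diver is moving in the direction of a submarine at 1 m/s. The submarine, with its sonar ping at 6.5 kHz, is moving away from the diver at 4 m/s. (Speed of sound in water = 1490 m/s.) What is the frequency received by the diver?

With source receding and observer approaching, f' = f · (v + v_o)/(v + v_s).
f' = 6.5 × (1490 + 1)/(1490 + 4) = 6.5 × 1491/1494 ≈ 6.49 kHz.

6.49 kHz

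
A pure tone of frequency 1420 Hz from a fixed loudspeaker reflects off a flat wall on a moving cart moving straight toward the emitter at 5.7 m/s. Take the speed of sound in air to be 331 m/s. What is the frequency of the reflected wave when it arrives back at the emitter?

At the flat wall on a moving cart (a moving observer), f₁ = f₀ · (v + u)/v = 1420 × 336.7/331 ≈ 1444 Hz.
The reflection then acts as a moving source: f₂ = f₁ · v/(v − u) ≈ 1470 Hz.

1470 Hz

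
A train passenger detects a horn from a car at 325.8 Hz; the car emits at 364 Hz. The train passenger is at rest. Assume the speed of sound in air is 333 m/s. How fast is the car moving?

f' < f, so the car is receding.
f' = f · v/(v + v_s) ⇒ v_s = v · |1 − f/f'|.
v_s = 333 × |1 − 364/325.8| = 333 × 0.1172 ≈ 39 m/s.

39 m/s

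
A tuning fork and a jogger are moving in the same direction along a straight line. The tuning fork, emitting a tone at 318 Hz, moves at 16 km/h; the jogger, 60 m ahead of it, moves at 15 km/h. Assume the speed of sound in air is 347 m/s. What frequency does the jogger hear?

318 Hz

16 km/h = 4.444 m/s; 15 km/h = 4.167 m/s.
The jogger is ahead, so the tuning fork is moving toward it while the jogger is moving away from the tuning fork.
With source approaching and observer receding, f' = f · (v − v_o)/(v − v_s).
f' = 318 × (347 − 4.167)/(347 − 4.444) = 318 × 342.83/342.56 ≈ 318 Hz.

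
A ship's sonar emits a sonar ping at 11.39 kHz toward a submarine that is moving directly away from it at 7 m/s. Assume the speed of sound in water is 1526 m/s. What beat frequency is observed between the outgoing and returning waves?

104 Hz

At the submarine (a moving observer), f₁ = f₀ · (v − u)/v = 11.39 × 1519/1526 ≈ 11.3378 kHz.
The reflection then acts as a moving source: f₂ = f₁ · v/(v + u) ≈ 11.2860 kHz.
Beat frequency (with f₀ = 11390 Hz): |f₂ − f₀| = 2u·f₀/(v + u) = 2 × 7 × 11390/1533 ≈ 104 Hz.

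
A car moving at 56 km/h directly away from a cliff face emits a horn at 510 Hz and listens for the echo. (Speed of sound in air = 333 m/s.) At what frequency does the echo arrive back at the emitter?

464 Hz

56 km/h = 15.56 m/s.
The cliff face receives the sound from a moving source: f₁ = f₀ · v/(v + v_e) = 510 × 333/348.56 ≈ 487 Hz.
On the return leg the car is a moving observer: f₂ = f₁ · (v − v_e)/v = 487 × 317.44/333 ≈ 464 Hz.
Equivalently f₂ = f₀ · (v − v_e)/(v + v_e).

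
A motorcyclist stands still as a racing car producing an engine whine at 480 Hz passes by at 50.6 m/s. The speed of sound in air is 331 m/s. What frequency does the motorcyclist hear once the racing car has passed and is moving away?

416 Hz

Receding: f₂ = f · v/(v + v_s) = 480 × 331/381.6 ≈ 416 Hz.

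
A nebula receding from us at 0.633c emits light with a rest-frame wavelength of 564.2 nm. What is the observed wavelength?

Relativistic Doppler for wavelength: λ' = λ₀ · √((1 + β)/(1 − β)).
λ' = 564.2 × √(1.6330/0.3670) = 564.2 × 2.10941 ≈ 1190.1 nm.

1190.1 nm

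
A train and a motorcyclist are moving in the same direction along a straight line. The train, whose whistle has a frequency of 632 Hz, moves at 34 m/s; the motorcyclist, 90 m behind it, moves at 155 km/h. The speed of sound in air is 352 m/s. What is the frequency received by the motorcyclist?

155 km/h = 43.06 m/s.
The motorcyclist is behind, so the train is moving away from it while the motorcyclist is moving toward the train.
With source receding and observer approaching, f' = f · (v + v_o)/(v + v_s).
f' = 632 × (352 + 43.06)/(352 + 34) = 632 × 395.06/386 ≈ 647 Hz.

647 Hz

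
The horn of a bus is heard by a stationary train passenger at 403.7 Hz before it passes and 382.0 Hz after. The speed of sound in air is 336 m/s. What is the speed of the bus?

f₁/f₂ = (v + v_s)/(v − v_s), so v_s = v · (f₁ − f₂)/(f₁ + f₂).
v_s = 336 × (403.7 − 382.0)/(403.7 + 382.0) = 336 × 21.7/785.7 ≈ 9.3 m/s.

9.3 m/s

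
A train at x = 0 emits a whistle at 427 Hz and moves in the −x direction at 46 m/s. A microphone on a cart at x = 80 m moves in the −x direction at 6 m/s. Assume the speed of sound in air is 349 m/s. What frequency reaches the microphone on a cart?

384 Hz

The observer lies on the +x side, so the source is heading away from the observer and the observer is heading toward the source.
With source receding and observer approaching, f' = f · (v + v_o)/(v + v_s).
f' = 427 × (349 + 6)/(349 + 46) = 427 × 355/395 ≈ 384 Hz.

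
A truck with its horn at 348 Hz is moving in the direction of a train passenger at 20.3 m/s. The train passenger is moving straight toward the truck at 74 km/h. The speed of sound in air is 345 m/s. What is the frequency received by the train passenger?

74 km/h = 20.56 m/s.
General Doppler shift: f' = f · (v + v_o)/(v − v_s).
f' = 348 × (345 + 20.56)/(345 − 20.3) = 348 × 365.56/324.7 ≈ 392 Hz.

392 Hz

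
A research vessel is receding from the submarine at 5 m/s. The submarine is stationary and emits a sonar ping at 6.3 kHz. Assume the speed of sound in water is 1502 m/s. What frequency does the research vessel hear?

Only the observer moves, away from the source, so f' = f · (v − v_o)/v.
f' = 6.3 × (1502 − 5)/1502 = 6.3 × 1497/1502 ≈ 6.28 kHz.

6.28 kHz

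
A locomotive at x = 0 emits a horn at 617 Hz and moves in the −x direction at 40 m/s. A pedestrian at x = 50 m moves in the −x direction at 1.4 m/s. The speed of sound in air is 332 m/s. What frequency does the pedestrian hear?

The observer lies on the +x side, so the source is heading away from the observer and the observer is heading toward the source.
General Doppler shift: f' = f · (v + v_o)/(v + v_s).
f' = 617 × (332 + 1.4)/(332 + 40) = 617 × 333.4/372 ≈ 553 Hz.

553 Hz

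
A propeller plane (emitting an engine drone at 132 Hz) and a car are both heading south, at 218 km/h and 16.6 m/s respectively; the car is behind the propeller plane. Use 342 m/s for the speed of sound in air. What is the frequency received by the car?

218 km/h = 60.56 m/s.
The car is behind, so the propeller plane is moving away from it while the car is moving toward the propeller plane.
General Doppler shift: f' = f · (v + v_o)/(v + v_s).
f' = 132 × (342 + 16.6)/(342 + 60.56) = 132 × 358.6/402.56 ≈ 118 Hz.

118 Hz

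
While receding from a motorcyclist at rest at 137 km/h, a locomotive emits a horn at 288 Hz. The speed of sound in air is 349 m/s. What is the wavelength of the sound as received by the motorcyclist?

1.34 m

137 km/h = 38.06 m/s.
Only the source moves, away from the listener, so f' = f · v/(v + v_s).
f' = 288 × 349/(349 + 38.06) ≈ 260 Hz.
λ' = v/f' = 349/259.684 ≈ 1.34 m.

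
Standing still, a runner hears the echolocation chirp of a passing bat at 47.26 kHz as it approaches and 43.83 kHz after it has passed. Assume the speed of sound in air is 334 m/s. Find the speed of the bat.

12.6 m/s

f₁/f₂ = (v + v_s)/(v − v_s), so v_s = v · (f₁ − f₂)/(f₁ + f₂).
v_s = 334 × (47.26 − 43.83)/(47.26 + 43.83) = 334 × 3.43/91.09 ≈ 12.6 m/s.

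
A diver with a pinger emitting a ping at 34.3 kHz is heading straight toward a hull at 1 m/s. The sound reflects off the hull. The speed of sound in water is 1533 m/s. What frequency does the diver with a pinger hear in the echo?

34.3 kHz

The hull receives the sound from a moving source: f₁ = f₀ · v/(v − v_e) = 34.3 × 1533/1532 ≈ 34.3 kHz.
On the return leg the diver with a pinger is a moving observer: f₂ = f₁ · (v + v_e)/v = 34.3 × 1534/1533 ≈ 34.3 kHz.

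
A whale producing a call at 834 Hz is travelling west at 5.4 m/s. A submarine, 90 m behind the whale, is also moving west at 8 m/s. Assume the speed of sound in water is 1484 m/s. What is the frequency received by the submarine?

The submarine is behind, so the whale is moving away from it while the submarine is moving toward the whale.
Both move, so f' = f · (v + v_o)/(v + v_s).
f' = 834 × (1484 + 8)/(1484 + 5.4) = 834 × 1492/1489.4 ≈ 835 Hz.

835 Hz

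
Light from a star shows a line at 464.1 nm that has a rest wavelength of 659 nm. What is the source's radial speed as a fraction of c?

0.337c

λ'/λ₀ = 0.7042 < 1 (blueshift), so the source is approaching.
λ'/λ₀ = √((1 − β)/(1 + β)) for an approaching source ⇒ β = (1 − r²)/(1 + r²) with r = λ'/λ₀.
β = (1 − 0.4960)/(1 + 0.4960) ≈ 0.337.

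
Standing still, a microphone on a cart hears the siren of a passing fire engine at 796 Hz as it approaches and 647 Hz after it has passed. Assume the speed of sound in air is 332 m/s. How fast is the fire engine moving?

f₁/f₂ = (v + v_s)/(v − v_s), so v_s = v · (f₁ − f₂)/(f₁ + f₂).
v_s = 332 × (796 − 647)/(796 + 647) = 332 × 149/1443 ≈ 34 m/s.

34 m/s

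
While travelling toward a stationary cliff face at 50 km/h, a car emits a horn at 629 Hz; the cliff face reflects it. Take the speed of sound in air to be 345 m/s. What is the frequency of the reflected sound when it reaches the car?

682 Hz

50 km/h = 13.89 m/s.
The cliff face receives the sound from a moving source: f₁ = f₀ · v/(v − v_e) = 629 × 345/331.11 ≈ 655 Hz.
On the return leg the car is a moving observer: f₂ = f₁ · (v + v_e)/v = 655 × 358.89/345 ≈ 682 Hz.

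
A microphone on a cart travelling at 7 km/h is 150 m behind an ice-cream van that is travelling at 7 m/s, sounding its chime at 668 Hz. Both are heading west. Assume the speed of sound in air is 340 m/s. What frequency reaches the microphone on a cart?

7 km/h = 1.944 m/s.
The microphone on a cart is behind, so the ice-cream van is moving away from it while the microphone on a cart is moving toward the ice-cream van.
General Doppler shift: f' = f · (v + v_o)/(v + v_s).
f' = 668 × (340 + 1.944)/(340 + 7) = 668 × 341.94/347 ≈ 658 Hz.

658 Hz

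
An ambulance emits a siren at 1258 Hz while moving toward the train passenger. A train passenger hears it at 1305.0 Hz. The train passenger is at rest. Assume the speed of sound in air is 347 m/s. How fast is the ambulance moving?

12.5 m/s

f' = f · v/(v − v_s) ⇒ v_s = v · |1 − f/f'|.
v_s = 347 × |1 − 1258/1305.0| = 347 × 0.03602 ≈ 12.5 m/s.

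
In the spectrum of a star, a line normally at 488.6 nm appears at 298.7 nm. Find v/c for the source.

λ'/λ₀ = 0.6113 < 1 (blueshift), so the source is approaching.
λ'/λ₀ = √((1 − β)/(1 + β)) for an approaching source ⇒ β = (1 − r²)/(1 + r²) with r = λ'/λ₀.
β = (1 − 0.3737)/(1 + 0.3737) ≈ 0.456.

0.456c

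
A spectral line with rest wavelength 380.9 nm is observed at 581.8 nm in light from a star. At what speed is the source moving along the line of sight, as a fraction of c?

0.400c

λ'/λ₀ = 1.5274 > 1 (redshift), so the source is receding.
λ'/λ₀ = √((1 + β)/(1 − β)) for a receding source ⇒ β = (r² − 1)/(r² + 1) with r = λ'/λ₀.
β = (2.3331 − 1)/(2.3331 + 1) ≈ 0.400.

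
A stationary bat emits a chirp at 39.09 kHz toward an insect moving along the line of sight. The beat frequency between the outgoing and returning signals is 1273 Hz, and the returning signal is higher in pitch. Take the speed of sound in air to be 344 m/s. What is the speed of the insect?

Double Doppler shift off a moving reflector: f₂ = f₀ · (v + u)/(v − u) (u > 0 toward emitter).
Returning signal is higher, so f₂ = f₀ + Δf = 39090 + 1273 = 40363 Hz.
Rearranging, u = v · (f₂ − f₀)/(f₂ + f₀) = 344 × 1273/79453 ≈ 5.5 m/s.
So the insect is moving at 5.5 m/s toward the emitter.

5.5 m/s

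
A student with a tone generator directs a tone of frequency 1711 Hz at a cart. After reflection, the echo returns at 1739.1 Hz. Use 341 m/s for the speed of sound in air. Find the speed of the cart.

2.78 m/s

Double Doppler shift off a moving reflector: f₂ = f₀ · (v + u)/(v − u) (u > 0 toward emitter).
Rearranging, u = v · (f₂ − f₀)/(f₂ + f₀) = 341 × 28.1/3450.1 ≈ 2.78 m/s.
So the cart is moving at 2.78 m/s toward the emitter.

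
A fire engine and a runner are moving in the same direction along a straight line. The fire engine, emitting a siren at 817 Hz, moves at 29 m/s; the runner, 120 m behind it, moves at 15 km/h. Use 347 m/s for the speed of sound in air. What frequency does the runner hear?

763 Hz

15 km/h = 4.167 m/s.
The runner is behind, so the fire engine is moving away from it while the runner is moving toward the fire engine.
Both move, so f' = f · (v + v_o)/(v + v_s).
f' = 817 × (347 + 4.167)/(347 + 29) = 817 × 351.17/376 ≈ 763 Hz.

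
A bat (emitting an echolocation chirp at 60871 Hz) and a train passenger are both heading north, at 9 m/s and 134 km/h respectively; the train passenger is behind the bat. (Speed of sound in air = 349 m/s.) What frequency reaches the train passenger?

65670 Hz

134 km/h = 37.22 m/s.
The train passenger is behind, so the bat is moving away from it while the train passenger is moving toward the bat.
With source receding and observer approaching, f' = f · (v + v_o)/(v + v_s).
f' = 60871 × (349 + 37.22)/(349 + 9) = 60871 × 386.22/358 ≈ 65670 Hz.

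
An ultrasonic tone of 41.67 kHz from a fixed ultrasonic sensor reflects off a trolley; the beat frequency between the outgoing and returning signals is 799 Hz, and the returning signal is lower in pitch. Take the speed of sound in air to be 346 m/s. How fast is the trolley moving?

3.3 m/s

Double Doppler shift off a moving reflector: f₂ = f₀ · (v + u)/(v − u) (u > 0 toward emitter).
Returning signal is lower, so f₂ = f₀ − Δf = 41670 − 799 = 40871 Hz.
Rearranging, u = v · (f₂ − f₀)/(f₂ + f₀) = 346 × -799/82541 ≈ -3.3 m/s.
So the trolley is moving at 3.3 m/s away from the emitter.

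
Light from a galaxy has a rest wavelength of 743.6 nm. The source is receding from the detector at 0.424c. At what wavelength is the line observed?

Relativistic Doppler for wavelength: λ' = λ₀ · √((1 + β)/(1 − β)).
λ' = 743.6 × √(1.4240/0.5760) = 743.6 × 1.57233 ≈ 1169.2 nm.

1169.2 nm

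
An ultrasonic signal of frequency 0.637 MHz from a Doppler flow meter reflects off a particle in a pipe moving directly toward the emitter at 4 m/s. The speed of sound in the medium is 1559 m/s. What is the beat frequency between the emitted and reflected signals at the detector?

The particle in a pipe first receives the wave as a moving observer: f₁ = f₀ · (v + u)/v = 0.637 × (1559 + 4)/1559 ≈ 0.63863 MHz.
On reflection it acts as a source moving toward the stationary detector: f₂ = f₁ · v/(v − u) = 0.63863 × 1559/1555 ≈ 0.64028 MHz.
Equivalently f₂ = f₀ · (v + u)/(v − u).
Beat frequency (with f₀ = 637000 Hz): |f₂ − f₀| = 2u·f₀/(v − u) = 2 × 4 × 637000/1555 ≈ 3277 Hz.

3277 Hz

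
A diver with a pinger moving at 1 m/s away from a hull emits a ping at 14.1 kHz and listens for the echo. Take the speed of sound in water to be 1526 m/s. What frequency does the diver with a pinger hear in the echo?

14.08 kHz

The hull receives the sound from a moving source: f₁ = f₀ · v/(v + v_e) = 14.1 × 1526/1527 ≈ 14.09 kHz.
On the return leg the diver with a pinger is a moving observer: f₂ = f₁ · (v − v_e)/v = 14.09 × 1525/1526 ≈ 14.08 kHz.
Equivalently f₂ = f₀ · (v − v_e)/(v + v_e).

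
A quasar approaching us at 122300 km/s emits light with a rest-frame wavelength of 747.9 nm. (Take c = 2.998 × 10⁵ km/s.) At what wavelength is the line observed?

485.0 nm

β = v/c = 122300/299800 = 0.4079.
Relativistic Doppler for wavelength: λ' = λ₀ · √((1 − β)/(1 + β)).
λ' = 747.9 × √(0.5921/1.4079) = 747.9 × 0.64847 ≈ 485.0 nm.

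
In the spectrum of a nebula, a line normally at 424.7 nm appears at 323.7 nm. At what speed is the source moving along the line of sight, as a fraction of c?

λ'/λ₀ = 0.7622 < 1 (blueshift), so the source is approaching.
λ'/λ₀ = √((1 − β)/(1 + β)) for an approaching source ⇒ β = (1 − r²)/(1 + r²) with r = λ'/λ₀.
β = (1 − 0.5809)/(1 + 0.5809) ≈ 0.265.

0.265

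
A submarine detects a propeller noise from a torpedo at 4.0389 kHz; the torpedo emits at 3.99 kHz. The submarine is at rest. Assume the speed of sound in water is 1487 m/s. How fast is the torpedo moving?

18.0 m/s

f' > f, so the torpedo is approaching.
f' = f · v/(v − v_s) ⇒ v_s = v · |1 − f/f'|.
v_s = 1487 × |1 − 3.99/4.0389| = 1487 × 0.01211 ≈ 18.0 m/s.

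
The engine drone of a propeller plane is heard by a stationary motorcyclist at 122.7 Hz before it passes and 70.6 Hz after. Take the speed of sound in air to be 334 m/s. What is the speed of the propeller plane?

90 m/s

f₁/f₂ = (v + v_s)/(v − v_s), so v_s = v · (f₁ − f₂)/(f₁ + f₂).
v_s = 334 × (122.7 − 70.6)/(122.7 + 70.6) = 334 × 52.1/193.3 ≈ 90 m/s.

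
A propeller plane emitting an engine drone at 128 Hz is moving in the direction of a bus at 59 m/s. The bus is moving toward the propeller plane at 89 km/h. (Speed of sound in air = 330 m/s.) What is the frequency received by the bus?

168 Hz

89 km/h = 24.72 m/s.
Both move, so f' = f · (v + v_o)/(v − v_s).
f' = 128 × (330 + 24.72)/(330 − 59) = 128 × 354.72/271 ≈ 168 Hz.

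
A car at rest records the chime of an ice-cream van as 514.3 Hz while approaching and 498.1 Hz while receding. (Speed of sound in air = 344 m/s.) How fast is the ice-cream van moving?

5.5 m/s

f₁/f₂ = (v + v_s)/(v − v_s), so v_s = v · (f₁ − f₂)/(f₁ + f₂).
v_s = 344 × (514.3 − 498.1)/(514.3 + 498.1) = 344 × 16.2/1012.4 ≈ 5.5 m/s.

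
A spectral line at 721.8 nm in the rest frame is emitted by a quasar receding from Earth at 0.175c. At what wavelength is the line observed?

Relativistic Doppler for wavelength: λ' = λ₀ · √((1 + β)/(1 − β)).
λ' = 721.8 × √(1.1750/0.8250) = 721.8 × 1.19342 ≈ 861.4 nm.

861.4 nm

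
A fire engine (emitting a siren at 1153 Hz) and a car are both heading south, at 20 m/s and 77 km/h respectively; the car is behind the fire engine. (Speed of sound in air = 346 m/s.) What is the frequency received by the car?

77 km/h = 21.39 m/s.
The car is behind, so the fire engine is moving away from it while the car is moving toward the fire engine.
Both move, so f' = f · (v + v_o)/(v + v_s).
f' = 1153 × (346 + 21.39)/(346 + 20) = 1153 × 367.39/366 ≈ 1157 Hz.

1157 Hz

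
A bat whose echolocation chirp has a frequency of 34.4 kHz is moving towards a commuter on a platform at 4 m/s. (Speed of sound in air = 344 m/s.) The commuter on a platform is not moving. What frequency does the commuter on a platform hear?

Only the source moves, toward the listener, so f' = f · v/(v − v_s).
f' = 34.4 × 344/(344 − 4) = 34.4 × 344/340 ≈ 34.8 kHz.

34.8 kHz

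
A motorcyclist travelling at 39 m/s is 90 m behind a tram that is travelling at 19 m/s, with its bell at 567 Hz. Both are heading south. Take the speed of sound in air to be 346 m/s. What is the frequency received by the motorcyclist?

598 Hz

The motorcyclist is behind, so the tram is moving away from it while the motorcyclist is moving toward the tram.
General Doppler shift: f' = f · (v + v_o)/(v + v_s).
f' = 567 × (346 + 39)/(346 + 19) = 567 × 385/365 ≈ 598 Hz.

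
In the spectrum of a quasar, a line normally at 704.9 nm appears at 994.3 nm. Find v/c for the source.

0.331

λ'/λ₀ = 1.4106 > 1 (redshift), so the source is receding.
λ'/λ₀ = √((1 + β)/(1 − β)) for a receding source ⇒ β = (r² − 1)/(r² + 1) with r = λ'/λ₀.
β = (1.9897 − 1)/(1.9897 + 1) ≈ 0.331.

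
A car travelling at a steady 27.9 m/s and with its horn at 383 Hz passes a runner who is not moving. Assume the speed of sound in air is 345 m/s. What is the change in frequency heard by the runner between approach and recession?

62.4 Hz

Approaching: f₁ = f · v/(v − v_s) = 383 × 345/317.1 ≈ 416.7 Hz.
Receding: f₂ = f · v/(v + v_s) = 383 × 345/372.9 ≈ 354.3 Hz.
Drop: f₁ − f₂ = 2f·v·v_s/(v² − v_s²) = 2 × 383 × 345 × 27.9/(345² − 27.9²) ≈ 62.4 Hz.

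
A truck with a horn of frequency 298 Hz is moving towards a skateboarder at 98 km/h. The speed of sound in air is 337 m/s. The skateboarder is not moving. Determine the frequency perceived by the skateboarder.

98 km/h = 27.22 m/s.
Only the source moves, toward the listener, so f' = f · v/(v − v_s).
f' = 298 × 337/(337 − 27.22) = 298 × 337/309.8 ≈ 324 Hz.

324 Hz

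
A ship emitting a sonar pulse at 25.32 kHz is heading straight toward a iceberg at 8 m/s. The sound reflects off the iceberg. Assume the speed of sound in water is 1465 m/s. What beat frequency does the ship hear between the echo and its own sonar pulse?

278 Hz

The iceberg receives the sound from a moving source: f₁ = f₀ · v/(v − v_e) = 25.32 × 1465/1457 ≈ 25.459 kHz.
On the return leg the ship is a moving observer: f₂ = f₁ · (v + v_e)/v = 25.459 × 1473/1465 ≈ 25.598 kHz.
Equivalently f₂ = f₀ · (v + v_e)/(v − v_e).
Beat against the emitted tone (with f₀ = 25320 Hz): |f₂ − f₀| = 2v_e·f₀/(v − v_e) = 2 × 8 × 25320/1457 ≈ 278 Hz.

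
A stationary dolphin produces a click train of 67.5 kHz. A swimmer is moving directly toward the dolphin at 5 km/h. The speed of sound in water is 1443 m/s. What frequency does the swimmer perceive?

67.6 kHz

5 km/h = 1.389 m/s.
Moving observer, stationary source: f' = f · (v + v_o)/v.
f' = 67.5 × (1443 + 1.389)/1443 = 67.5 × 1444.4/1443 ≈ 67.6 kHz.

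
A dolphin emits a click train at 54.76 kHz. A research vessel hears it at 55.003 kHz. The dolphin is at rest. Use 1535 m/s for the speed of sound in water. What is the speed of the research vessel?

6.8 m/s

f' > f, so the research vessel is approaching.
f' = f · (v + v_o)/v ⇒ v_o = v · |f'/f − 1|.
v_o = 1535 × |55.003/54.76 − 1| = 1535 × 0.004438 ≈ 6.8 m/s.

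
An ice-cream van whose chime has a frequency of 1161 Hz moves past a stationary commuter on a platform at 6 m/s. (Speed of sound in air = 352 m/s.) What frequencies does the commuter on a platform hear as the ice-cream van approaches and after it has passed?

1181 Hz approaching; 1142 Hz receding

Approaching: f₁ = f · v/(v − v_s) = 1161 × 352/346 ≈ 1181 Hz.
Receding: f₂ = f · v/(v + v_s) = 1161 × 352/358 ≈ 1142 Hz.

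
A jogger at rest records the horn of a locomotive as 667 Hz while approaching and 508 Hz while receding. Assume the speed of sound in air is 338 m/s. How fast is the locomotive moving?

46 m/s

f₁/f₂ = (v + v_s)/(v − v_s), so v_s = v · (f₁ − f₂)/(f₁ + f₂).
v_s = 338 × (667 − 508)/(667 + 508) = 338 × 159/1175 ≈ 46 m/s.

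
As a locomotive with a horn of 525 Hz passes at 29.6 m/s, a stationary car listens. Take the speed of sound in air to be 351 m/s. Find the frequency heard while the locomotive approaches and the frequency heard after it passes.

Approaching: f₁ = f · v/(v − v_s) = 525 × 351/321.4 ≈ 573 Hz.
Receding: f₂ = f · v/(v + v_s) = 525 × 351/380.6 ≈ 484 Hz.

573 Hz approaching; 484 Hz receding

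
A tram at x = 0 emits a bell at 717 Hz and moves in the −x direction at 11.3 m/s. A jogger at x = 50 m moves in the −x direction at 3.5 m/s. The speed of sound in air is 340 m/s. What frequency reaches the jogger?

The observer lies on the +x side, so the source is heading away from the observer and the observer is heading toward the source.
General Doppler shift: f' = f · (v + v_o)/(v + v_s).
f' = 717 × (340 + 3.5)/(340 + 11.3) = 717 × 343.5/351.3 ≈ 701 Hz.

701 Hz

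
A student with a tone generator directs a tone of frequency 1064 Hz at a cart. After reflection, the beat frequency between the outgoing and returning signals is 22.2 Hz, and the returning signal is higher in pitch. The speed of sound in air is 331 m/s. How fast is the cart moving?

3.4 m/s

Double Doppler shift off a moving reflector: f₂ = f₀ · (v + u)/(v − u) (u > 0 toward emitter).
Returning signal is higher, so f₂ = f₀ + Δf = 1064 + 22.2 = 1086.2 Hz.
Rearranging, u = v · (f₂ − f₀)/(f₂ + f₀) = 331 × 22.2/2150.2 ≈ 3.4 m/s.
So the cart is moving at 3.4 m/s toward the emitter.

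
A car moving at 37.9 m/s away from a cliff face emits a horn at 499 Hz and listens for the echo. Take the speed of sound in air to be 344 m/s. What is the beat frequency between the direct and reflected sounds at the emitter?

The cliff face receives the sound from a moving source: f₁ = f₀ · v/(v + v_e) = 499 × 344/381.9 ≈ 449.5 Hz.
On the return leg the car is a moving observer: f₂ = f₁ · (v − v_e)/v = 449.5 × 306.1/344 ≈ 400.0 Hz.
Beat against the emitted tone: |f₂ − f₀| = 2v_e·f₀/(v + v_e) = 2 × 37.9 × 499/381.9 ≈ 99 Hz.

99 Hz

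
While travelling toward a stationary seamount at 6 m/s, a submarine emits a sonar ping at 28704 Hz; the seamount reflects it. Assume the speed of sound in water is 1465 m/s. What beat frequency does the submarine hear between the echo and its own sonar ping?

236 Hz

The seamount receives the sound from a moving source: f₁ = f₀ · v/(v − v_e) = 28704 × 1465/1459 ≈ 28822 Hz.
On the return leg the submarine is a moving observer: f₂ = f₁ · (v + v_e)/v = 28822 × 1471/1465 ≈ 28940 Hz.
Equivalently f₂ = f₀ · (v + v_e)/(v − v_e).
Beat against the emitted tone: |f₂ − f₀| = 2v_e·f₀/(v − v_e) = 2 × 6 × 28704/1459 ≈ 236 Hz.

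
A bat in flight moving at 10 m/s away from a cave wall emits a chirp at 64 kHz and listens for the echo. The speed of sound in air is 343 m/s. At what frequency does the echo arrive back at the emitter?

The cave wall receives the sound from a moving source: f₁ = f₀ · v/(v + v_e) = 64 × 343/353 ≈ 62.2 kHz.
On the return leg the bat in flight is a moving observer: f₂ = f₁ · (v − v_e)/v = 62.2 × 333/343 ≈ 60.4 kHz.
Equivalently f₂ = f₀ · (v − v_e)/(v + v_e).

60.4 kHz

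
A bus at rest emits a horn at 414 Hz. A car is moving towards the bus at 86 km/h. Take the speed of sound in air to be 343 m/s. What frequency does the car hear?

86 km/h = 23.89 m/s.
Only the observer moves, toward the source, so f' = f · (v + v_o)/v.
f' = 414 × (343 + 23.89)/343 = 414 × 366.89/343 ≈ 443 Hz.

443 Hz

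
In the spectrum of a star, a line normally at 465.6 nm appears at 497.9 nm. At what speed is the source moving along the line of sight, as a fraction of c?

0.067c

λ'/λ₀ = 1.0694 > 1 (redshift), so the source is receding.
λ'/λ₀ = √((1 + β)/(1 − β)) for a receding source ⇒ β = (r² − 1)/(r² + 1) with r = λ'/λ₀.
β = (1.1436 − 1)/(1.1436 + 1) ≈ 0.067.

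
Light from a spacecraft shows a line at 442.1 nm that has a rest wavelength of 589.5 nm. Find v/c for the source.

0.280c

λ'/λ₀ = 0.7500 < 1 (blueshift), so the source is approaching.
λ'/λ₀ = √((1 − β)/(1 + β)) for an approaching source ⇒ β = (1 − r²)/(1 + r²) with r = λ'/λ₀.
β = (1 − 0.5624)/(1 + 0.5624) ≈ 0.280.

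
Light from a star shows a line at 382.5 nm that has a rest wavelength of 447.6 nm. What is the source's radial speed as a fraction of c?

0.156

λ'/λ₀ = 0.8546 < 1 (blueshift), so the source is approaching.
λ'/λ₀ = √((1 − β)/(1 + β)) for an approaching source ⇒ β = (1 − r²)/(1 + r²) with r = λ'/λ₀.
β = (1 − 0.7303)/(1 + 0.7303) ≈ 0.156.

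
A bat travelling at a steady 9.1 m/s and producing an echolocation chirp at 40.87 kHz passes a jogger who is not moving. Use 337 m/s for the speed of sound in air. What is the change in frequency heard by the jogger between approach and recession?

Approaching: f₁ = f · v/(v − v_s) = 40.87 × 337/327.9 ≈ 42.00 kHz.
Receding: f₂ = f · v/(v + v_s) = 40.87 × 337/346.1 ≈ 39.80 kHz.
Drop: f₁ − f₂ = 2f·v·v_s/(v² − v_s²) = 2 × 40.87 × 337 × 9.1/(337² − 9.1²) ≈ 2.21 kHz.

2.21 kHz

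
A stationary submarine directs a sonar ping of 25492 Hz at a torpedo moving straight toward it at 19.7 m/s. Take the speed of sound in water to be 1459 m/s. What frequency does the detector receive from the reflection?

26190 Hz

The torpedo first receives the wave as a moving observer: f₁ = f₀ · (v + u)/v = 25492 × (1459 + 19.7)/1459 ≈ 25836 Hz.
On reflection it acts as a source moving toward the stationary detector: f₂ = f₁ · v/(v − u) = 25836 × 1459/1439.3 ≈ 26190 Hz.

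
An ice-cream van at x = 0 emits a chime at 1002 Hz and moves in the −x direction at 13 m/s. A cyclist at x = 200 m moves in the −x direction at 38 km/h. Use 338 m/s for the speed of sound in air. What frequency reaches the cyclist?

38 km/h = 10.56 m/s.
The observer lies on the +x side, so the source is heading away from the observer and the observer is heading toward the source.
Both move, so f' = f · (v + v_o)/(v + v_s).
f' = 1002 × (338 + 10.56)/(338 + 13) = 1002 × 348.56/351 ≈ 995 Hz.

995 Hz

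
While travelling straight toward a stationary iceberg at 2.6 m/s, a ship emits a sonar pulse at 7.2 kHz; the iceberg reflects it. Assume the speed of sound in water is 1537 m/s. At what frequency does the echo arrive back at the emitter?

The iceberg receives the sound from a moving source: f₁ = f₀ · v/(v − v_e) = 7.2 × 1537/1534.4 ≈ 7.21 kHz.
On the return leg the ship is a moving observer: f₂ = f₁ · (v + v_e)/v = 7.21 × 1539.6/1537 ≈ 7.22 kHz.
Equivalently f₂ = f₀ · (v + v_e)/(v − v_e).

7.22 kHz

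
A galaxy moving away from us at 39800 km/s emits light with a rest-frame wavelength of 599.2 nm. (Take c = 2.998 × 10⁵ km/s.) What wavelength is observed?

β = v/c = 39800/299800 = 0.1328.
Relativistic Doppler for wavelength: λ' = λ₀ · √((1 + β)/(1 − β)).
λ' = 599.2 × √(1.1328/0.8672) = 599.2 × 1.14287 ≈ 684.8 nm.

684.8 nm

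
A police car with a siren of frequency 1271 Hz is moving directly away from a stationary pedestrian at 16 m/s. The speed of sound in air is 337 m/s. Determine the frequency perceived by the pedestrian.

1213 Hz

Moving source, stationary observer: f' = f · v/(v + v_s) since the source is receding.
f' = 1271 × 337/(337 + 16) = 1271 × 337/353 ≈ 1213 Hz.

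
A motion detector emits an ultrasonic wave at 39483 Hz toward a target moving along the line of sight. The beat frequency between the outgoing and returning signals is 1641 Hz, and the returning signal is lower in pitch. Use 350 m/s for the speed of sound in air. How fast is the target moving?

7.4 m/s

Double Doppler shift off a moving reflector: f₂ = f₀ · (v + u)/(v − u) (u > 0 toward emitter).
Returning signal is lower, so f₂ = f₀ − Δf = 39483 − 1641 = 37842 Hz.
Rearranging, u = v · (f₂ − f₀)/(f₂ + f₀) = 350 × -1641/77325 ≈ -7.4 m/s.
So the target is moving at 7.4 m/s away from the emitter.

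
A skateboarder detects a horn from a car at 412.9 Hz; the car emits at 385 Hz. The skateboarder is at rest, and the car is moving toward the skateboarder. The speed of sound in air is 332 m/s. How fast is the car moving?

f' = f · v/(v − v_s) ⇒ v_s = v · |1 − f/f'|.
v_s = 332 × |1 − 385/412.9| = 332 × 0.06757 ≈ 22.4 m/s.

22.4 m/s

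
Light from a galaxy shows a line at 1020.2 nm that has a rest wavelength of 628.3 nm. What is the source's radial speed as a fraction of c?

λ'/λ₀ = 1.6237 > 1 (redshift), so the source is receding.
λ'/λ₀ = √((1 + β)/(1 − β)) for a receding source ⇒ β = (r² − 1)/(r² + 1) with r = λ'/λ₀.
β = (2.6366 − 1)/(2.6366 + 1) ≈ 0.450.

0.450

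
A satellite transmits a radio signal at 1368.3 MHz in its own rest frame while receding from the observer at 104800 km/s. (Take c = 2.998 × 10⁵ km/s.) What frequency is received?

949.9 MHz

β = v/c = 104800/299800 = 0.3496.
Relativistic Doppler for frequency: f' = f₀ · √((1 − β)/(1 + β)).
f' = 1368.3 × √(0.6504/1.3496) = 1368.3 × 0.69423 ≈ 949.9 MHz.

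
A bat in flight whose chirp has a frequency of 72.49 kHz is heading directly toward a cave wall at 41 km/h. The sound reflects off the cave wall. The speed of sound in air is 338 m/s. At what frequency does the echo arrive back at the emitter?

41 km/h = 11.39 m/s.
The cave wall receives the sound from a moving source: f₁ = f₀ · v/(v − v_e) = 72.49 × 338/326.61 ≈ 75.0 kHz.
On the return leg the bat in flight is a moving observer: f₂ = f₁ · (v + v_e)/v = 75.0 × 349.39/338 ≈ 77.5 kHz.
Equivalently f₂ = f₀ · (v + v_e)/(v − v_e).

77.5 kHz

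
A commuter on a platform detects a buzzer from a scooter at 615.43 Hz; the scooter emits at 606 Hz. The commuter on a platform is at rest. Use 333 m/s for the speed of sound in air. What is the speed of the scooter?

5.1 m/s

f' > f, so the scooter is approaching.
f' = f · v/(v − v_s) ⇒ v_s = v · |1 − f/f'|.
v_s = 333 × |1 − 606/615.43| = 333 × 0.01532 ≈ 5.1 m/s.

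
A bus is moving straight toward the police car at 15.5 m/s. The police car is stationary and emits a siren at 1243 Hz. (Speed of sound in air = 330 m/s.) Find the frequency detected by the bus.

1301 Hz

Moving observer, stationary source: f' = f · (v + v_o)/v.
f' = 1243 × (330 + 15.5)/330 = 1243 × 345.5/330 ≈ 1301 Hz.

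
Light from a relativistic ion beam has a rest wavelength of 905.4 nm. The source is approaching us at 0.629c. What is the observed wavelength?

432.1 nm

Relativistic Doppler for wavelength: λ' = λ₀ · √((1 − β)/(1 + β)).
λ' = 905.4 × √(0.3710/1.6290) = 905.4 × 0.47723 ≈ 432.1 nm.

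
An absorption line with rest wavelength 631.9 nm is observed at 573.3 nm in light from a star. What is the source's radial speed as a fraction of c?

0.097c

λ'/λ₀ = 0.9073 < 1 (blueshift), so the source is approaching.
λ'/λ₀ = √((1 − β)/(1 + β)) for an approaching source ⇒ β = (1 − r²)/(1 + r²) with r = λ'/λ₀.
β = (1 − 0.8231)/(1 + 0.8231) ≈ 0.097.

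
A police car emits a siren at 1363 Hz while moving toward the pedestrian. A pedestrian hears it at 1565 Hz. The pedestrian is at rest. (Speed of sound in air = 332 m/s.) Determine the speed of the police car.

f' = f · v/(v − v_s) ⇒ v_s = v · |1 − f/f'|.
v_s = 332 × |1 − 1363/1565| = 332 × 0.1291 ≈ 43 m/s.

43 m/s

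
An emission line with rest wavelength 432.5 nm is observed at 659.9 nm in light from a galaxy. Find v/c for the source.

0.399

λ'/λ₀ = 1.5258 > 1 (redshift), so the source is receding.
λ'/λ₀ = √((1 + β)/(1 − β)) for a receding source ⇒ β = (r² − 1)/(r² + 1) with r = λ'/λ₀.
β = (2.3280 − 1)/(2.3280 + 1) ≈ 0.399.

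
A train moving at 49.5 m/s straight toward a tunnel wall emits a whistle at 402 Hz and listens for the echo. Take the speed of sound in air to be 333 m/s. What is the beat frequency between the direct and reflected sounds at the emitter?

140 Hz

The tunnel wall receives the sound from a moving source: f₁ = f₀ · v/(v − v_e) = 402 × 333/283.5 ≈ 472.2 Hz.
On the return leg the train is a moving observer: f₂ = f₁ · (v + v_e)/v = 472.2 × 382.5/333 ≈ 542.4 Hz.
Beat against the emitted tone: |f₂ − f₀| = 2v_e·f₀/(v − v_e) = 2 × 49.5 × 402/283.5 ≈ 140 Hz.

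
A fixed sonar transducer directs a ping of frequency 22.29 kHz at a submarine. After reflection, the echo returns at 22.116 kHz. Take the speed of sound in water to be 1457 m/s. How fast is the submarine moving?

5.7 m/s

Double Doppler shift off a moving reflector: f₂ = f₀ · (v + u)/(v − u) (u > 0 toward emitter).
Rearranging, u = v · (f₂ − f₀)/(f₂ + f₀) = 1457 × -0.174/44.406 ≈ -5.7 m/s.
So the submarine is moving at 5.7 m/s away from the emitter.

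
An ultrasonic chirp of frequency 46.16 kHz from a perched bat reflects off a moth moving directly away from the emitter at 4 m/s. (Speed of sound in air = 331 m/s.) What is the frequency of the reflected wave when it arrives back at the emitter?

The moth first receives the wave as a moving observer: f₁ = f₀ · (v − u)/v = 46.16 × (331 − 4)/331 ≈ 45.6 kHz.
The reflection then acts as a moving source: f₂ = f₁ · v/(v + u) ≈ 45.1 kHz.

45.1 kHz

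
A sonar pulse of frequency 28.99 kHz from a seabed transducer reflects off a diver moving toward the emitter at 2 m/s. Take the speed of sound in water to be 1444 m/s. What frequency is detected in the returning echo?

The diver first receives the wave as a moving observer: f₁ = f₀ · (v + u)/v = 28.99 × (1444 + 2)/1444 ≈ 29.0 kHz.
The reflection then acts as a moving source: f₂ = f₁ · v/(v − u) ≈ 29.1 kHz.

29.1 kHz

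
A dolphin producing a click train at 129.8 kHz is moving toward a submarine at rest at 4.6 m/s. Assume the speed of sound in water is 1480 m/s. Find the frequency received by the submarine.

130.2 kHz

With the source moving toward a stationary observer, f' = f · v/(v − v_s).
f' = 129.8 × 1480/(1480 − 4.6) = 129.8 × 1480/1475 ≈ 130.2 kHz.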